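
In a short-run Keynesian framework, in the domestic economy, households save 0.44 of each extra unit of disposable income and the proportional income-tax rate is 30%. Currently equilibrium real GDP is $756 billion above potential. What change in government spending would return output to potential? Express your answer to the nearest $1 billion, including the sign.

MPC = 1 − MPS = 1 − 0.44 = 0.56.
Spending multiplier = 1/(1 − c(1−t)) = 1/(1 − 0.56×0.7) = 1/0.608 ≈ 1.645.
Need ΔY = −$756 billion, so ΔG = ΔY/k = (−$756 billion) × 0.608 ≈ −$460 billion.
The government should cut government spending by $460 billion.

−$460 billion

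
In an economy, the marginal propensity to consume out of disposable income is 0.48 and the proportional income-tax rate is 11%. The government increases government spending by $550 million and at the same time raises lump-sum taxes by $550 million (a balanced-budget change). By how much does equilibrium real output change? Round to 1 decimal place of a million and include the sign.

+$499.3 million

Expenditure multiplier = 1/(1 − c(1−t)) = 1/(1 − 0.48×0.89) = 1/0.5728 ≈ 1.746.
ΔG contributes k·ΔG = (+$550 million) / 0.5728 ≈ +$960.2 million.
ΔT of +$550 million changes first-round spending by −c·ΔT = −$264 million, contributing k·(−c·ΔT) = (−$264 million) / 0.5728 ≈ −$460.9 million.
Net ΔY = k(ΔG − c·ΔT) = (+$286 million) / 0.5728 ≈ +$499.3 million.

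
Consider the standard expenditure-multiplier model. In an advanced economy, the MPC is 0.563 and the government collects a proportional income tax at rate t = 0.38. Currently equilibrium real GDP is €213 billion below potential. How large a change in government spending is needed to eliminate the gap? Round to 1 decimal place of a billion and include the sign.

+€138.7 billion

Spending multiplier = 1/(1 − c(1−t)) = 1/(1 − 0.563×0.62) = 1/0.65094 ≈ 1.536.
Need ΔY = +€213 billion, so ΔG = ΔY/k = (+€213 billion) × 0.65094 ≈ +€138.7 billion.
The government should increase government spending by €138.7 billion.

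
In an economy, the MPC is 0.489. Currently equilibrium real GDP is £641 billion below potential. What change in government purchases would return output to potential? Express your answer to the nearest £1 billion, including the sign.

Spending multiplier = 1/(1 − MPC) = 1/(1 − 0.489) = 1/0.511 ≈ 1.957.
Need ΔY = +£641 billion, so ΔG = ΔY/k = (+£641 billion) × 0.511 ≈ +£328 billion.
The government should increase government purchases by £328 billion.

+£328 billion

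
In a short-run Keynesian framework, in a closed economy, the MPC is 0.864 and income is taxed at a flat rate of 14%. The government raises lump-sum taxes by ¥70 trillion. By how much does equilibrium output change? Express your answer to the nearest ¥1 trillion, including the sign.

A lump-sum tax change of +¥70 trillion shifts disposable income by −¥70 trillion; first-round consumption changes by −c × ΔT = −0.864 × (+¥70 trillion) = −¥60.48 trillion.
Expenditure multiplier = 1/(1 − c(1−t)) = 1/(1 − 0.864×0.86) = 1/0.25696 ≈ 3.892.
The tax multiplier is −c × k ≈ −3.362, so ΔY = k × (−c·ΔT) = (−¥60.48 trillion) / 0.25696 ≈ −¥235 trillion.

−¥235 trillion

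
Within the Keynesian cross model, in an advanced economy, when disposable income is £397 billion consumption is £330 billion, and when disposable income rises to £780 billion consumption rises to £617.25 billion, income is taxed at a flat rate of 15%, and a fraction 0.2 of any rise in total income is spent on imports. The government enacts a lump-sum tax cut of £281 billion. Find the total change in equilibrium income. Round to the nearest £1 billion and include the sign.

MPC = ΔC/ΔYd = (617.25 − 330)/(780 − 397) = 287.25/383 = 0.75.
A lump-sum tax change of −£281 billion shifts disposable income by +£281 billion; first-round consumption changes by −c × ΔT = −0.75 × (−£281 billion) = +£210.75 billion.
Expenditure multiplier = 1/(1 − c(1−t) + m) = 1/(1 − 0.75×0.85 + 0.2) = 1/0.5625 ≈ 1.778.
The tax multiplier is −c × k ≈ −1.333, so ΔY = k × (−c·ΔT) = (+£210.75 billion) / 0.5625 ≈ +£375 billion.

+£375 billion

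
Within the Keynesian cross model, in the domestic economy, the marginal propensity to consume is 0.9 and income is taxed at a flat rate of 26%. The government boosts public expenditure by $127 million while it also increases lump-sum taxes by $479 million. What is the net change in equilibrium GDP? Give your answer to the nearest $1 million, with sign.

−$910 million

Expenditure multiplier = 1/(1 − c(1−t)) = 1/(1 − 0.9×0.74) = 1/0.334 ≈ 2.994.
ΔG contributes k·ΔG = (+$127 million) / 0.334 ≈ +$380.2 million.
ΔT of +$479 million changes first-round spending by −c·ΔT = −$431.1 million, contributing k·(−c·ΔT) = (−$431.1 million) / 0.334 ≈ −$1,290.7 million.
Net ΔY = k(ΔG − c·ΔT) = (−$304.1 million) / 0.334 ≈ −$910 million.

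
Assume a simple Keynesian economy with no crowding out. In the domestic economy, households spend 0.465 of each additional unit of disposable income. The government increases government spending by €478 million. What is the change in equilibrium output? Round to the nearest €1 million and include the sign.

+€893 million

Government-spending multiplier = 1/(1 − MPC) = 1/(1 − 0.465) = 1/0.535 ≈ 1.869.
ΔY = k × ΔG = (+€478 million) / 0.535 ≈ +€893 million.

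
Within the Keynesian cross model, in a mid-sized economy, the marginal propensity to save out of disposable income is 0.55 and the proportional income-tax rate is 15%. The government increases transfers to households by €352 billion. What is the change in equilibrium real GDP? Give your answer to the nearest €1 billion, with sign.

MPC = 1 − MPS = 1 − 0.55 = 0.45.
The transfer change shifts disposable income by +€352 billion, so first-round consumption changes by c·ΔTR = 0.45 × (+€352 billion) = +€158.4 billion.
Expenditure multiplier = 1/(1 − c(1−t)) = 1/(1 − 0.45×0.85) = 1/0.6175 ≈ 1.619.
The transfer multiplier is c × k ≈ 0.729, so ΔY = k × (c·ΔTR) = (+€158.4 billion) / 0.6175 ≈ +€257 billion.

+€257 billion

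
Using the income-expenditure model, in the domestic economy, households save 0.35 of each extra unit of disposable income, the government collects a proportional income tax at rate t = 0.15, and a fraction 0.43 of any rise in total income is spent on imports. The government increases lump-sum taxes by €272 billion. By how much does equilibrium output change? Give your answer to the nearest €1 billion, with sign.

MPC = 1 − MPS = 1 − 0.35 = 0.65.
A lump-sum tax change of +€272 billion shifts disposable income by −€272 billion; first-round consumption changes by −c × ΔT = −0.65 × (+€272 billion) = −€176.8 billion.
Expenditure multiplier = 1/(1 − c(1−t) + m) = 1/(1 − 0.65×0.85 + 0.43) = 1/0.8775 ≈ 1.14.
The tax multiplier is −c × k ≈ −0.741, so ΔY = k × (−c·ΔT) = (−€176.8 billion) / 0.8775 ≈ −€201 billion.

−€201 billion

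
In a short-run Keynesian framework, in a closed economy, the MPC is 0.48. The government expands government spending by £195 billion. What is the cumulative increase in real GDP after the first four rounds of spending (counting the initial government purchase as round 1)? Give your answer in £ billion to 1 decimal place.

£355.1 billion

Round 1 adds ΔG = £195 billion; each later round is MPC = 0.48 times the previous.
After 4 rounds: 195 + 93.6 + 44.928 + 21.56544 = ΔG·(1 − c^4)/(1 − c) = 195 × (1 − 0.05308416)/0.52 ≈ £355.1 billion.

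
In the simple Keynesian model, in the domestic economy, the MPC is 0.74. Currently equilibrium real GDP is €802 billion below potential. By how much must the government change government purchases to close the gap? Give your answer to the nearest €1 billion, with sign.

Spending multiplier = 1/(1 − MPC) = 1/(1 − 0.74) = 1/0.26 ≈ 3.846.
Need ΔY = +€802 billion, so ΔG = ΔY/k = (+€802 billion) × 0.26 ≈ +€209 billion.
The government should increase government purchases by €209 billion.

+€209 billion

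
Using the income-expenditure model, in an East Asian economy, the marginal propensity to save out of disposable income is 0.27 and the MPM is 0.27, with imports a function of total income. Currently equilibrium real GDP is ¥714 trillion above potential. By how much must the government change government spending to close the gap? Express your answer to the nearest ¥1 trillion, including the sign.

MPC = 1 − MPS = 1 − 0.27 = 0.73.
Spending multiplier = 1/(1 − c + m) = 1/(1 − 0.73 + 0.27) = 1/0.54 ≈ 1.852.
Need ΔY = −¥714 trillion, so ΔG = ΔY/k = (−¥714 trillion) × 0.54 ≈ −¥386 trillion.
The government should cut government spending by ¥386 trillion.

−¥386 trillion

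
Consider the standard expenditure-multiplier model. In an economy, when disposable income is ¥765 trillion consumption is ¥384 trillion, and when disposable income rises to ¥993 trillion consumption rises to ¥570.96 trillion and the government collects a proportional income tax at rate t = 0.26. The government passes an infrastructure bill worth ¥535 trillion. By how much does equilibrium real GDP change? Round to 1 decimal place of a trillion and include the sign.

+¥1,360.6 trillion

MPC = ΔC/ΔYd = (570.96 − 384)/(993 − 765) = 186.96/228 = 0.82.
Spending multiplier = 1/(1 − c(1−t)) = 1/(1 − 0.82×0.74) = 1/0.3932 ≈ 2.543.
ΔY = k × ΔG = (+¥535 trillion) / 0.3932 ≈ +¥1,360.6 trillion.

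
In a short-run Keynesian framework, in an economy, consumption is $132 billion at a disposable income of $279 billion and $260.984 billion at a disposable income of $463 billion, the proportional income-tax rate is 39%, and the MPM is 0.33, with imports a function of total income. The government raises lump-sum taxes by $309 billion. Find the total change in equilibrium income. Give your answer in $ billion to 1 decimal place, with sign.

−$240.0 billion

MPC = ΔC/ΔYd = (260.984 − 132)/(463 − 279) = 128.984/184 = 0.701.
A lump-sum tax change of +$309 billion shifts disposable income by −$309 billion; first-round consumption changes by −c × ΔT = −0.701 × (+$309 billion) = −$216.609 billion.
Expenditure multiplier = 1/(1 − c(1−t) + m) = 1/(1 − 0.701×0.61 + 0.33) = 1/0.90239 ≈ 1.108.
The tax multiplier is −c × k ≈ −0.777, so ΔY = k × (−c·ΔT) = (−$216.609 billion) / 0.90239 ≈ −$240 billion.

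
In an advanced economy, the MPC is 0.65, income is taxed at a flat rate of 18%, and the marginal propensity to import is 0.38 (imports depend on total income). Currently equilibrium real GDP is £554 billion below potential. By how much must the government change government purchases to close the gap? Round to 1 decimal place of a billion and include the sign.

+£469.2 billion

Spending multiplier = 1/(1 − c(1−t) + m) = 1/(1 − 0.65×0.82 + 0.38) = 1/0.847 ≈ 1.181.
Need ΔY = +£554 billion, so ΔG = ΔY/k = (+£554 billion) × 0.847 ≈ +£469.2 billion.
The government should increase government purchases by £469.2 billion.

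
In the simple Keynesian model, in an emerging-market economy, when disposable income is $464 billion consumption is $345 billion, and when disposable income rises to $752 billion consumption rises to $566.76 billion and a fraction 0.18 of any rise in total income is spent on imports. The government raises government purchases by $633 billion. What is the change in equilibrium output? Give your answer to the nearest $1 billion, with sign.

+$1,544 billion

MPC = ΔC/ΔYd = (566.76 − 345)/(752 − 464) = 221.76/288 = 0.77.
Spending multiplier = 1/(1 − c + m) = 1/(1 − 0.77 + 0.18) = 1/0.41 ≈ 2.439.
ΔY = k × ΔG = (+$633 billion) / 0.41 ≈ +$1,544 billion.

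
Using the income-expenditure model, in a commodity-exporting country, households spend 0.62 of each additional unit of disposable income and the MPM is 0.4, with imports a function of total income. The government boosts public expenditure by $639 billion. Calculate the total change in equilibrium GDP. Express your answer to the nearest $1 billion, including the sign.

+$819 billion

Expenditure multiplier = 1/(1 − c + m) = 1/(1 − 0.62 + 0.4) = 1/0.78 ≈ 1.282.
ΔY = k × ΔG = (+$639 billion) / 0.78 ≈ +$819 billion.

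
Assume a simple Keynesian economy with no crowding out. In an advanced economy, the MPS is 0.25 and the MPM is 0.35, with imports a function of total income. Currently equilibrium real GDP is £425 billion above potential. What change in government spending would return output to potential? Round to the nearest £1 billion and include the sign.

−£255 billion

MPC = 1 − MPS = 1 − 0.25 = 0.75.
Spending multiplier = 1/(1 − c + m) = 1/(1 − 0.75 + 0.35) = 1/0.6 ≈ 1.667.
Need ΔY = −£425 billion, so ΔG = ΔY/k = (−£425 billion) × 0.6 = −£255 billion.
The government should cut government spending by £255 billion.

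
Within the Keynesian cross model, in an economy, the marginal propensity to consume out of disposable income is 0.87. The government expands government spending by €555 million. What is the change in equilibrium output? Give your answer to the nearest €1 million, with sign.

Government-spending multiplier = 1/(1 − MPC) = 1/(1 − 0.87) = 1/0.13 ≈ 7.692.
ΔY = k × ΔG = (+€555 million) / 0.13 ≈ +€4,269 million.

+€4,269 million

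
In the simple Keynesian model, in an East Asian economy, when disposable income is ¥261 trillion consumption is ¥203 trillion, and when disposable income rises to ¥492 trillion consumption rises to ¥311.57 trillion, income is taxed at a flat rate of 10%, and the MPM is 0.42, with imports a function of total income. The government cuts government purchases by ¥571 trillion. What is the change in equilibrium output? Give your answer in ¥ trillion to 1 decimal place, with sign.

MPC = ΔC/ΔYd = (311.57 − 203)/(492 − 261) = 108.57/231 = 0.47.
Expenditure multiplier = 1/(1 − c(1−t) + m) = 1/(1 − 0.47×0.9 + 0.42) = 1/0.997 ≈ 1.003.
ΔY = k × ΔG = (−¥571 trillion) / 0.997 ≈ −¥572.7 trillion.

−¥572.7 trillion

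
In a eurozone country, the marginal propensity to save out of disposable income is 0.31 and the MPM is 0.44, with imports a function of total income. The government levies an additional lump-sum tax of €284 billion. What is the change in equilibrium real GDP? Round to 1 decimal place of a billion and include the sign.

MPC = 1 − MPS = 1 − 0.31 = 0.69.
A lump-sum tax change of +€284 billion shifts disposable income by −€284 billion; first-round consumption changes by −c × ΔT = −0.69 × (+€284 billion) = −€195.96 billion.
Expenditure multiplier = 1/(1 − c + m) = 1/(1 − 0.69 + 0.44) = 1/0.75 ≈ 1.333.
The tax multiplier is −c × k = −0.92, so ΔY = k × (−c·ΔT) = (−€195.96 billion) / 0.75 ≈ −€261.3 billion.

−€261.3 billion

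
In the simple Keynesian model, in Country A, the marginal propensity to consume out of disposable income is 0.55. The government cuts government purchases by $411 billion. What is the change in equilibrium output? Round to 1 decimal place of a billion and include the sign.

−$913.3 billion

Spending multiplier = 1/(1 − MPC) = 1/(1 − 0.55) = 1/0.45 ≈ 2.222.
ΔY = k × ΔG = (−$411 billion) / 0.45 ≈ −$913.3 billion.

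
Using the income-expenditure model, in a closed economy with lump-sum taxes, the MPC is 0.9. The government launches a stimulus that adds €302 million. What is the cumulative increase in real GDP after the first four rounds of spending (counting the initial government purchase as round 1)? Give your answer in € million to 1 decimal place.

Round 1 adds ΔG = €302 million; each later round is MPC = 0.9 times the previous.
After 4 rounds: 302 + 271.8 + 244.62 + 220.158 = ΔG·(1 − c^4)/(1 − c) = 302 × (1 − 0.6561)/0.1 ≈ €1,038.6 million.

€1,038.6 million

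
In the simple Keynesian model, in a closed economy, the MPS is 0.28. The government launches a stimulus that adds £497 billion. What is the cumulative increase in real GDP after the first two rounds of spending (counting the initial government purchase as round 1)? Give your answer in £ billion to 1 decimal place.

MPC = 1 − MPS = 1 − 0.28 = 0.72.
Round 1 adds ΔG = £497 billion; each later round is MPC = 0.72 times the previous.
After 2 rounds: 497 + 357.84 = ΔG·(1 − c^2)/(1 − c) = 497 × (1 − 0.5184)/0.28 ≈ £854.8 billion.

£854.8 billion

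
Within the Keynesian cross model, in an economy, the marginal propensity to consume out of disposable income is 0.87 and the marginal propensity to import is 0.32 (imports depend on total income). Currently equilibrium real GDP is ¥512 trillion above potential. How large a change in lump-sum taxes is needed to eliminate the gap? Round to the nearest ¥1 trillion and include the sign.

+¥265 trillion

Spending multiplier = 1/(1 − c + m) = 1/(1 − 0.87 + 0.32) = 1/0.45 ≈ 2.222.
Tax multiplier = −c·k = −0.87/0.45 ≈ −1.933. Need ΔY = −¥512 trillion, so ΔT = ΔY/(−c·k) = −(−¥512 trillion) × 0.45 / 0.87 ≈ +¥265 trillion.
The government should raise lump-sum taxes by ¥265 trillion.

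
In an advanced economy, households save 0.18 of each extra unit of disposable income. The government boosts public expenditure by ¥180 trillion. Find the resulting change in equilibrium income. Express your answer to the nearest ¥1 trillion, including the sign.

MPC = 1 − MPS = 1 − 0.18 = 0.82.
Government-spending multiplier = 1/(1 − MPC) = 1/(1 − 0.82) = 1/0.18 ≈ 5.556.
ΔY = k × ΔG = (+¥180 trillion) / 0.18 = +¥1,000 trillion.

+¥1,000 trillion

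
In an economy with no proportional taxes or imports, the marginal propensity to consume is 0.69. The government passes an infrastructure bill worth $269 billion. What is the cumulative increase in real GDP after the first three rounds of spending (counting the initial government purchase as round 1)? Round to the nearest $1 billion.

Round 1 adds ΔG = $269 billion; each later round is MPC = 0.69 times the previous.
After 3 rounds: 269 + 185.61 + 128.0709 = ΔG·(1 − c^3)/(1 − c) = 269 × (1 − 0.328509)/0.31 ≈ $583 billion.

$583 billion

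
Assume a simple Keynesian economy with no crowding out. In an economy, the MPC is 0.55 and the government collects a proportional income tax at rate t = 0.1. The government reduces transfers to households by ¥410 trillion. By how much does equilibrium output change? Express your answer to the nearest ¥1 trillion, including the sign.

The transfer change shifts disposable income by −¥410 trillion, so first-round consumption changes by c·ΔTR = 0.55 × (−¥410 trillion) = −¥225.5 trillion.
Expenditure multiplier = 1/(1 − c(1−t)) = 1/(1 − 0.55×0.9) = 1/0.505 ≈ 1.98.
The transfer multiplier is c × k ≈ 1.089, so ΔY = k × (c·ΔTR) = (−¥225.5 trillion) / 0.505 ≈ −¥447 trillion.

−¥447 trillion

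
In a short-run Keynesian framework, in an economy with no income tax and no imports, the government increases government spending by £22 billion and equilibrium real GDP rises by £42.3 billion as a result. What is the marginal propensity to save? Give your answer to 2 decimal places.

Implied spending multiplier k = ΔY/ΔG = 42.3/22 ≈ 1.9227.
Since k = 1/(1 − MPC), MPC = 1 − 1/k = 1 − ΔG/ΔY = 1 − 22/42.3 ≈ 0.48.
MPS = 1 − MPC = 0.52.

0.52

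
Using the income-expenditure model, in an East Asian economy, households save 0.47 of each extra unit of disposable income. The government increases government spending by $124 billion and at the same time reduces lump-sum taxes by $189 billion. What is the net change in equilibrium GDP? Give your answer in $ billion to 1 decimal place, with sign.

+$477.0 billion

MPC = 1 − MPS = 1 − 0.47 = 0.53.
Expenditure multiplier = 1/(1 − MPC) = 1/(1 − 0.53) = 1/0.47 ≈ 2.128.
ΔG contributes k·ΔG = (+$124 billion) / 0.47 ≈ +$263.8 billion.
ΔT of −$189 billion changes first-round spending by −c·ΔT = +$100.17 billion, contributing k·(−c·ΔT) = (+$100.17 billion) / 0.47 ≈ +$213.1 billion.
Net ΔY = k(ΔG − c·ΔT) = (+$224.17 billion) / 0.47 ≈ +$477 billion.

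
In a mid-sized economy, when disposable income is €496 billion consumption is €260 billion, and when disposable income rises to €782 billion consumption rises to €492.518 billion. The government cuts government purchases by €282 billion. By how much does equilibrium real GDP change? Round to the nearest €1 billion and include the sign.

−€1,508 billion

MPC = ΔC/ΔYd = (492.518 − 260)/(782 − 496) = 232.518/286 = 0.813.
Government-spending multiplier = 1/(1 − MPC) = 1/(1 − 0.813) = 1/0.187 ≈ 5.348.
ΔY = k × ΔG = (−€282 billion) / 0.187 ≈ −€1,508 billion.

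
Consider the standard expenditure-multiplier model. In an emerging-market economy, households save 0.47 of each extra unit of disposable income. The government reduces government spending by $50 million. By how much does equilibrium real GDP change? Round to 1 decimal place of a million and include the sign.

−$106.4 million

MPC = 1 − MPS = 1 − 0.47 = 0.53.
Government-spending multiplier = 1/(1 − MPC) = 1/(1 − 0.53) = 1/0.47 ≈ 2.128.
ΔY = k × ΔG = (−$50 million) / 0.47 ≈ −$106.4 million.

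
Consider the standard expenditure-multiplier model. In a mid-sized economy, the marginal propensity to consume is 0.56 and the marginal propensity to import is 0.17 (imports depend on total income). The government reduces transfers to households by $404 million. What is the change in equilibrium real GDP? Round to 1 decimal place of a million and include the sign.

−$370.9 million

The transfer change shifts disposable income by −$404 million, so first-round consumption changes by c·ΔTR = 0.56 × (−$404 million) = −$226.24 million.
Expenditure multiplier = 1/(1 − c + m) = 1/(1 − 0.56 + 0.17) = 1/0.61 ≈ 1.639.
The transfer multiplier is c × k ≈ 0.918, so ΔY = k × (c·ΔTR) = (−$226.24 million) / 0.61 ≈ −$370.9 million.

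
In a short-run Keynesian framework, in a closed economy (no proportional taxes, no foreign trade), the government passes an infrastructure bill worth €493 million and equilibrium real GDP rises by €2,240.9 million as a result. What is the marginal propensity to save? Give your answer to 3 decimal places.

Implied spending multiplier k = ΔY/ΔG = 2,240.9/493 ≈ 4.5454.
Since k = 1/(1 − MPC), MPC = 1 − 1/k = 1 − ΔG/ΔY = 1 − 493/2,240.9 ≈ 0.780.
MPS = 1 − MPC = 0.220.

0.220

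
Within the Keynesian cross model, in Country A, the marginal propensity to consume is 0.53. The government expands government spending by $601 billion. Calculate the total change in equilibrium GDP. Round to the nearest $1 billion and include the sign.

Expenditure multiplier = 1/(1 − MPC) = 1/(1 − 0.53) = 1/0.47 ≈ 2.128.
ΔY = k × ΔG = (+$601 billion) / 0.47 ≈ +$1,279 billion.

+$1,279 billion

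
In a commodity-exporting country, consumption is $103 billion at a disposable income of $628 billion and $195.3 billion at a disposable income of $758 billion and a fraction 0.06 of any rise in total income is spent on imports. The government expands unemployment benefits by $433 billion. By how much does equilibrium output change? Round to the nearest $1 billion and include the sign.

MPC = ΔC/ΔYd = (195.3 − 103)/(758 − 628) = 92.3/130 = 0.71.
The transfer change shifts disposable income by +$433 billion, so first-round consumption changes by c·ΔTR = 0.71 × (+$433 billion) = +$307.43 billion.
Expenditure multiplier = 1/(1 − c + m) = 1/(1 − 0.71 + 0.06) = 1/0.35 ≈ 2.857.
The transfer multiplier is c × k ≈ 2.029, so ΔY = k × (c·ΔTR) = (+$307.43 billion) / 0.35 ≈ +$878 billion.

+$878 billion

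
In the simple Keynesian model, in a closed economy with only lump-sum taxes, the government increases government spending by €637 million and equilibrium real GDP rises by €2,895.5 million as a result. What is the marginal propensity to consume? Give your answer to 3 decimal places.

0.780

Implied spending multiplier k = ΔY/ΔG = 2,895.5/637 ≈ 4.5455.
Since k = 1/(1 − MPC), MPC = 1 − 1/k = 1 − ΔG/ΔY = 1 − 637/2,895.5 ≈ 0.780.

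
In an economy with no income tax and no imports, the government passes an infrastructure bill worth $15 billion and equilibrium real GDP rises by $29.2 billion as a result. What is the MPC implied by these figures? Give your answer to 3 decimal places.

Implied spending multiplier k = ΔY/ΔG = 29.2/15 ≈ 1.9467.
Since k = 1/(1 − MPC), MPC = 1 − 1/k = 1 − ΔG/ΔY = 1 − 15/29.2 ≈ 0.486.

0.486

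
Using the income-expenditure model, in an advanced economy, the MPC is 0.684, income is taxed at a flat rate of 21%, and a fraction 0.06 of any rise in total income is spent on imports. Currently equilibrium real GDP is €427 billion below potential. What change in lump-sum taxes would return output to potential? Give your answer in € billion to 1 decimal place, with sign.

−€324.4 billion

Spending multiplier = 1/(1 − c(1−t) + m) = 1/(1 − 0.684×0.79 + 0.06) = 1/0.51964 ≈ 1.924.
Tax multiplier = −c·k = −0.684/0.51964 ≈ −1.316. Need ΔY = +€427 billion, so ΔT = ΔY/(−c·k) = −(+€427 billion) × 0.51964 / 0.684 ≈ −€324.4 billion.
The government should cut lump-sum taxes by €324.4 billion.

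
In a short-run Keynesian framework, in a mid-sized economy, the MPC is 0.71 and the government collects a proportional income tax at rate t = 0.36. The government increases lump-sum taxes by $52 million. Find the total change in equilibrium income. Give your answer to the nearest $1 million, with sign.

A lump-sum tax change of +$52 million shifts disposable income by −$52 million; first-round consumption changes by −c × ΔT = −0.71 × (+$52 million) = −$36.92 million.
Expenditure multiplier = 1/(1 − c(1−t)) = 1/(1 − 0.71×0.64) = 1/0.5456 ≈ 1.833.
The tax multiplier is −c × k ≈ −1.301, so ΔY = k × (−c·ΔT) = (−$36.92 million) / 0.5456 ≈ −$68 million.

−$68 million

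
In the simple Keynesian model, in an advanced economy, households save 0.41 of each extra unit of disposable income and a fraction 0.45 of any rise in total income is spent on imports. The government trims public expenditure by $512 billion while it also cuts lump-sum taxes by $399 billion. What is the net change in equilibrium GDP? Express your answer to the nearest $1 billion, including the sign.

−$322 billion

MPC = 1 − MPS = 1 − 0.41 = 0.59.
Expenditure multiplier = 1/(1 − c + m) = 1/(1 − 0.59 + 0.45) = 1/0.86 ≈ 1.163.
ΔG contributes k·ΔG = (−$512 billion) / 0.86 ≈ −$595.3 billion.
ΔT of −$399 billion changes first-round spending by −c·ΔT = +$235.41 billion, contributing k·(−c·ΔT) = (+$235.41 billion) / 0.86 ≈ +$273.7 billion.
Net ΔY = k(ΔG − c·ΔT) = (−$276.59 billion) / 0.86 ≈ −$322 billion.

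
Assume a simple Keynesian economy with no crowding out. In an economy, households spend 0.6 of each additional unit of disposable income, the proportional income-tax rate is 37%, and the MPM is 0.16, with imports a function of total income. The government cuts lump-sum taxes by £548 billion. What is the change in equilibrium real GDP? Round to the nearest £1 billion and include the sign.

A lump-sum tax change of −£548 billion shifts disposable income by +£548 billion; first-round consumption changes by −c × ΔT = −0.6 × (−£548 billion) = +£328.8 billion.
Expenditure multiplier = 1/(1 − c(1−t) + m) = 1/(1 − 0.6×0.63 + 0.16) = 1/0.782 ≈ 1.279.
The tax multiplier is −c × k ≈ −0.767, so ΔY = k × (−c·ΔT) = (+£328.8 billion) / 0.782 ≈ +£420 billion.

+£420 billion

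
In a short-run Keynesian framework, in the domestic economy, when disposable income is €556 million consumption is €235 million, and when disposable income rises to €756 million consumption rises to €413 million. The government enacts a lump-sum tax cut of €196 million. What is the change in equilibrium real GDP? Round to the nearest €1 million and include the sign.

MPC = ΔC/ΔYd = (413 − 235)/(756 − 556) = 178/200 = 0.89.
A lump-sum tax change of −€196 million shifts disposable income by +€196 million; first-round consumption changes by −c × ΔT = −0.89 × (−€196 million) = +€174.44 million.
Expenditure multiplier = 1/(1 − MPC) = 1/(1 − 0.89) = 1/0.11 ≈ 9.091.
The tax multiplier is −c × k ≈ −8.091, so ΔY = k × (−c·ΔT) = (+€174.44 million) / 0.11 ≈ +€1,586 million.

+€1,586 million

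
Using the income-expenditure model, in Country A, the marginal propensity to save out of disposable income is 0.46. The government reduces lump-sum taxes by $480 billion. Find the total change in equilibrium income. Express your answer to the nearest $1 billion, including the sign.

+$563 billion

MPC = 1 − MPS = 1 − 0.46 = 0.54.
A lump-sum tax change of −$480 billion shifts disposable income by +$480 billion; first-round consumption changes by −c × ΔT = −0.54 × (−$480 billion) = +$259.2 billion.
Expenditure multiplier = 1/(1 − MPC) = 1/(1 − 0.54) = 1/0.46 ≈ 2.174.
The tax multiplier is −c × k ≈ −1.174, so ΔY = k × (−c·ΔT) = (+$259.2 billion) / 0.46 ≈ +$563 billion.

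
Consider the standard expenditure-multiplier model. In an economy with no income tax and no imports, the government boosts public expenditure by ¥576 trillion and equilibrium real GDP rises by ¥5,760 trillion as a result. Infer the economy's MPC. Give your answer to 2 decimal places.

Implied spending multiplier k = ΔY/ΔG = 5,760/576 = 10.
Since k = 1/(1 − MPC), MPC = 1 − 1/k = 1 − ΔG/ΔY = 1 − 576/5,760 = 0.90.

0.90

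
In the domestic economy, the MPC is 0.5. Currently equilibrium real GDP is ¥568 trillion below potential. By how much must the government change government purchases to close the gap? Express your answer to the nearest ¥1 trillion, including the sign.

Spending multiplier = 1/(1 − MPC) = 1/(1 − 0.5) = 1/0.5 = 2.
Need ΔY = +¥568 trillion, so ΔG = ΔY/k = (+¥568 trillion) × 0.5 = +¥284 trillion.
The government should increase government purchases by ¥284 trillion.

+¥284 trillion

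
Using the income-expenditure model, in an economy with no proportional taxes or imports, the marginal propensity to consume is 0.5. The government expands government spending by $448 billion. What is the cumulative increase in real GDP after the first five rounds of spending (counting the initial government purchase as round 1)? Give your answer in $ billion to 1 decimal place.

Round 1 adds ΔG = $448 billion; each later round is MPC = 0.5 times the previous.
After 5 rounds: 448 + 224 + 112 + 56 + 28 = ΔG·(1 − c^5)/(1 − c) = 448 × (1 − 0.03125)/0.5 = $868 billion.

$868.0 billion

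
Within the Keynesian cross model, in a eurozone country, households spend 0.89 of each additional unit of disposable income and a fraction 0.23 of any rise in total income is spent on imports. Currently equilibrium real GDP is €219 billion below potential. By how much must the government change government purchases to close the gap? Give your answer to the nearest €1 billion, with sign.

+€74 billion

Spending multiplier = 1/(1 − c + m) = 1/(1 − 0.89 + 0.23) = 1/0.34 ≈ 2.941.
Need ΔY = +€219 billion, so ΔG = ΔY/k = (+€219 billion) × 0.34 ≈ +€74 billion.
The government should increase government purchases by €74 billion.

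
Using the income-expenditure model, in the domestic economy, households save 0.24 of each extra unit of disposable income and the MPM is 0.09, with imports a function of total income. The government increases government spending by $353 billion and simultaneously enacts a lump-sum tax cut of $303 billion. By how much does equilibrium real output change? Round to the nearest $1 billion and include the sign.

+$1,768 billion

MPC = 1 − MPS = 1 − 0.24 = 0.76.
Expenditure multiplier = 1/(1 − c + m) = 1/(1 − 0.76 + 0.09) = 1/0.33 ≈ 3.03.
ΔG contributes k·ΔG = (+$353 billion) / 0.33 ≈ +$1,069.7 billion.
ΔT of −$303 billion changes first-round spending by −c·ΔT = +$230.28 billion, contributing k·(−c·ΔT) = (+$230.28 billion) / 0.33 ≈ +$697.8 billion.
Net ΔY = k(ΔG − c·ΔT) = (+$583.28 billion) / 0.33 ≈ +$1,768 billion.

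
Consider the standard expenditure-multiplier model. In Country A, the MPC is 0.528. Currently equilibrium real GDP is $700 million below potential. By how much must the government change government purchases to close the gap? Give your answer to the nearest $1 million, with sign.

Spending multiplier = 1/(1 − MPC) = 1/(1 − 0.528) = 1/0.472 ≈ 2.119.
Need ΔY = +$700 million, so ΔG = ΔY/k = (+$700 million) × 0.472 ≈ +$330 million.
The government should increase government purchases by $330 million.

+$330 million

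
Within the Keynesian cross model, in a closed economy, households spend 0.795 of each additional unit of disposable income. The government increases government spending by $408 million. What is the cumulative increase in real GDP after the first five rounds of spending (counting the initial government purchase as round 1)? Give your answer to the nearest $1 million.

Round 1 adds ΔG = $408 million; each later round is MPC = 0.795 times the previous.
After 5 rounds: 408 + 324.36 + 257.8662 + 205.003629 + 162.977885055 = ΔG·(1 − c^5)/(1 − c) = 408 × (1 − 0.317567202496875)/0.205 ≈ $1,358 million.

$1,358 million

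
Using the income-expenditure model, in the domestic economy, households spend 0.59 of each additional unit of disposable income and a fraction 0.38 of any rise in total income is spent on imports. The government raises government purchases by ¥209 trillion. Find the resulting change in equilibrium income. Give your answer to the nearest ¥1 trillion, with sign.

Expenditure multiplier = 1/(1 − c + m) = 1/(1 − 0.59 + 0.38) = 1/0.79 ≈ 1.266.
ΔY = k × ΔG = (+¥209 trillion) / 0.79 ≈ +¥265 trillion.

+¥265 trillion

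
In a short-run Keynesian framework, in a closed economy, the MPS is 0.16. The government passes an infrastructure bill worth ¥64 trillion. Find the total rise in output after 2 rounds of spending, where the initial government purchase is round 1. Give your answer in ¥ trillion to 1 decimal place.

MPC = 1 − MPS = 1 − 0.16 = 0.84.
Round 1 adds ΔG = ¥64 trillion; each later round is MPC = 0.84 times the previous.
After 2 rounds: 64 + 53.76 = ΔG·(1 − c^2)/(1 − c) = 64 × (1 − 0.7056)/0.16 ≈ ¥117.8 trillion.

¥117.8 trillion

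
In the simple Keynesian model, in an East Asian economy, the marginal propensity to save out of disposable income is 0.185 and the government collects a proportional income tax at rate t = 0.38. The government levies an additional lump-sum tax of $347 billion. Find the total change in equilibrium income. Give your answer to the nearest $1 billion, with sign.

−$572 billion

MPC = 1 − MPS = 1 − 0.185 = 0.815.
A lump-sum tax change of +$347 billion shifts disposable income by −$347 billion; first-round consumption changes by −c × ΔT = −0.815 × (+$347 billion) = −$282.805 billion.
Expenditure multiplier = 1/(1 − c(1−t)) = 1/(1 − 0.815×0.62) = 1/0.4947 ≈ 2.021.
The tax multiplier is −c × k ≈ −1.647, so ΔY = k × (−c·ΔT) = (−$282.805 billion) / 0.4947 ≈ −$572 billion.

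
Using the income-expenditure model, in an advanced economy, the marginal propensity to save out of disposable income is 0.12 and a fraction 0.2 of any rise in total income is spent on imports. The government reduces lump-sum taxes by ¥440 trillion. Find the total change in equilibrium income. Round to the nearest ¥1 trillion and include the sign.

MPC = 1 − MPS = 1 − 0.12 = 0.88.
A lump-sum tax change of −¥440 trillion shifts disposable income by +¥440 trillion; first-round consumption changes by −c × ΔT = −0.88 × (−¥440 trillion) = +¥387.2 trillion.
Expenditure multiplier = 1/(1 − c + m) = 1/(1 − 0.88 + 0.2) = 1/0.32 = 3.125.
The tax multiplier is −c × k = −2.75, so ΔY = k × (−c·ΔT) = (+¥387.2 trillion) / 0.32 = +¥1,210 trillion.

+¥1,210 trillion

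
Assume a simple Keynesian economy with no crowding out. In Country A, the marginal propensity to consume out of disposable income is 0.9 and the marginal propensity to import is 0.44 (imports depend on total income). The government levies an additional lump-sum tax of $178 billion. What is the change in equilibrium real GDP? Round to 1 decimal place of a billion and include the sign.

A lump-sum tax change of +$178 billion shifts disposable income by −$178 billion; first-round consumption changes by −c × ΔT = −0.9 × (+$178 billion) = −$160.2 billion.
Expenditure multiplier = 1/(1 − c + m) = 1/(1 − 0.9 + 0.44) = 1/0.54 ≈ 1.852.
The tax multiplier is −c × k ≈ −1.667, so ΔY = k × (−c·ΔT) = (−$160.2 billion) / 0.54 ≈ −$296.7 billion.

−$296.7 billion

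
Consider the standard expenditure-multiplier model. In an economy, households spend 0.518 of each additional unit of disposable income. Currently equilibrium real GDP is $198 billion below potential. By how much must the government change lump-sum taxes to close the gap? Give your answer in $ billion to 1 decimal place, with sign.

−$184.2 billion

Spending multiplier = 1/(1 − MPC) = 1/(1 − 0.518) = 1/0.482 ≈ 2.075.
Tax multiplier = −c·k = −0.518/0.482 ≈ −1.075. Need ΔY = +$198 billion, so ΔT = ΔY/(−c·k) = −(+$198 billion) × 0.482 / 0.518 ≈ −$184.2 billion.
The government should cut lump-sum taxes by $184.2 billion.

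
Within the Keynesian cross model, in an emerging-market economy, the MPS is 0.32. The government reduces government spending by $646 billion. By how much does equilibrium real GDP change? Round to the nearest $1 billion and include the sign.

−$2,019 billion

MPC = 1 − MPS = 1 − 0.32 = 0.68.
Spending multiplier = 1/(1 − MPC) = 1/(1 − 0.68) = 1/0.32 = 3.125.
ΔY = k × ΔG = (−$646 billion) / 0.32 ≈ −$2,019 billion.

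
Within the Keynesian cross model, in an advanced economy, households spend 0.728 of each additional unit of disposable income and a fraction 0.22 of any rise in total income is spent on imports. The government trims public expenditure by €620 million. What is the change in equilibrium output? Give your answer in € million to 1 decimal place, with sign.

−€1,260.2 million

Government-spending multiplier = 1/(1 − c + m) = 1/(1 − 0.728 + 0.22) = 1/0.492 ≈ 2.033.
ΔY = k × ΔG = (−€620 million) / 0.492 ≈ −€1,260.2 million.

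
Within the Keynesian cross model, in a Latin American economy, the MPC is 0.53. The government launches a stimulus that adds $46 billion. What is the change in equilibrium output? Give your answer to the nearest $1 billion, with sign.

Government-spending multiplier = 1/(1 − MPC) = 1/(1 − 0.53) = 1/0.47 ≈ 2.128.
ΔY = k × ΔG = (+$46 billion) / 0.47 ≈ +$98 billion.

+$98 billion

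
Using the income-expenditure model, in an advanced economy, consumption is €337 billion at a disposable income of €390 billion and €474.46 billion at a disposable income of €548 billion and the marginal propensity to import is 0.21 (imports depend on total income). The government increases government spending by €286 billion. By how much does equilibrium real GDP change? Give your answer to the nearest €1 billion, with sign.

MPC = ΔC/ΔYd = (474.46 − 337)/(548 − 390) = 137.46/158 = 0.87.
Spending multiplier = 1/(1 − c + m) = 1/(1 − 0.87 + 0.21) = 1/0.34 ≈ 2.941.
ΔY = k × ΔG = (+€286 billion) / 0.34 ≈ +€841 billion.

+€841 billion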